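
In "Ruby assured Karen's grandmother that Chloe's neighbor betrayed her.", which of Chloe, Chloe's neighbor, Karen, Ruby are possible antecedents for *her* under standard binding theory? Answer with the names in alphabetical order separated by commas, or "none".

Chloe, Karen, Ruby

*her* is a pronoun; Principle B requires it to be free in its binding domain — the clause headed by 'betrayed'.
— Chloe: possessor inside the subject DP of the clause headed by 'betrayed'; does not c-command the pronoun — Principle B does not apply; allowed.
— Chloe's neighbor: subject of the clause headed by 'betrayed'; c-commands the pronoun within its binding domain — blocked (Principle B).
— Karen: possessor inside the object DP of the matrix clause; does not c-command the pronoun — Principle B does not apply; allowed.
— Ruby: subject of the matrix clause; c-commands the pronoun but lies outside its binding domain — allowed.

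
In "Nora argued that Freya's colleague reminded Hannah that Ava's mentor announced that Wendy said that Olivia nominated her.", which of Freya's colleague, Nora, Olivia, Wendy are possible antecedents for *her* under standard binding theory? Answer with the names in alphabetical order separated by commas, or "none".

Freya's colleague, Nora, Wendy

*her* is a pronoun; Principle B requires it to be free in its binding domain — the clause headed by 'nominated'.
— Freya's colleague: subject of the clause headed by 'reminded'; c-commands the pronoun but lies outside its binding domain — allowed.
— Nora: subject of the matrix clause; c-commands the pronoun but lies outside its binding domain — allowed.
— Olivia: subject of the clause headed by 'nominated'; c-commands the pronoun within its binding domain — blocked (Principle B).
— Wendy: subject of the clause headed by 'said'; c-commands the pronoun but lies outside its binding domain — allowed.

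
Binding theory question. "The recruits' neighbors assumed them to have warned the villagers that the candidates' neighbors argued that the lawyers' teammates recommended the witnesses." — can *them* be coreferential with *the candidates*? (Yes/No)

*them* is a pronoun; Principle B requires it to be free in its binding domain — the matrix clause.
— the candidates: possessor inside the subject DP of the clause headed by 'argued'; is c-commanded by the pronoun; coreference would bind this R-expression — blocked (Principle C).

No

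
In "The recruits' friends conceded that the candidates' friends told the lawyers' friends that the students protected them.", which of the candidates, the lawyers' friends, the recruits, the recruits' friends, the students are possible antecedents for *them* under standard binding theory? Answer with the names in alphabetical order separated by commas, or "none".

*them* is a pronoun; Principle B requires it to be free in its binding domain — the clause headed by 'protected'.
— the candidates: possessor inside the subject DP of the clause headed by 'told'; does not c-command the pronoun — Principle B does not apply; allowed.
— the lawyers' friends: object of the clause headed by 'told'; c-commands the pronoun but lies outside its binding domain — allowed.
— the recruits: possessor inside the subject DP of the matrix clause; does not c-command the pronoun — Principle B does not apply; allowed.
— the recruits' friends: subject of the matrix clause; c-commands the pronoun but lies outside its binding domain — allowed.
— the students: subject of the clause headed by 'protected'; c-commands the pronoun within its binding domain — blocked (Principle B).

the candidates, the lawyers' friends, the recruits, the recruits' friends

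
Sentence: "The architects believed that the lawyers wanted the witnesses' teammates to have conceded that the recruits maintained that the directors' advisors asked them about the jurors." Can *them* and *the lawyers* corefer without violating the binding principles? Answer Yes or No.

*the lawyers* is an R-expression; Principle C requires it to be free (not bound by any c-commanding expression).
— them: object of the clause headed by 'asked'; the pronoun does not c-command the R-expression — coreference allowed.

Yes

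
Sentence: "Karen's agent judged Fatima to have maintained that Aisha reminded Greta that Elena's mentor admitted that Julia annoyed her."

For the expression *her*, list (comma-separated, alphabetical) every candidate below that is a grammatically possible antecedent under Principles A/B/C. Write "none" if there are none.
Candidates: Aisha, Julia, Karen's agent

Aisha, Karen's agent

*her* is a pronoun; Principle B requires it to be free in its binding domain — the clause headed by 'annoyed'.
— Aisha: subject of the clause headed by 'reminded'; c-commands the pronoun but lies outside its binding domain — allowed.
— Julia: subject of the clause headed by 'annoyed'; c-commands the pronoun within its binding domain — blocked (Principle B).
— Karen's agent: subject of the matrix clause; c-commands the pronoun but lies outside its binding domain — allowed.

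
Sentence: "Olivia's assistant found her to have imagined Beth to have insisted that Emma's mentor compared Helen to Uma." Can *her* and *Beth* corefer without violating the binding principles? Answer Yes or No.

*Beth* is an R-expression; Principle C requires it to be free (not bound by any c-commanding expression).
— her: subject of the clause headed by 'imagined'; the pronoun c-commands the R-expression — coreference blocked (Principle C).

No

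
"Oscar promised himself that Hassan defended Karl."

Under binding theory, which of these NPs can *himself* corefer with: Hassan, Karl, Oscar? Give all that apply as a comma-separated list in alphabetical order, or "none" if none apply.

*himself* is a reflexive; Principle A requires it to be bound within its binding domain — the matrix clause.
— Hassan: subject of the clause headed by 'defended'; does not c-command the reflexive — cannot bind it (Principle A).
— Karl: object of the clause headed by 'defended'; does not c-command the reflexive — cannot bind it (Principle A).
— Oscar: subject of the matrix clause; c-commands the reflexive within its binding domain — allowed (Principle A).

Oscar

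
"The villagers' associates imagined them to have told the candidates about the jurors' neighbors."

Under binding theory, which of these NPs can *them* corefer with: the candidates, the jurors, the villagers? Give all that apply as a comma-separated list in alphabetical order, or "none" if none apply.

the villagers

*them* is a pronoun; Principle B requires it to be free in its binding domain — the matrix clause.
— the candidates: object of the clause headed by 'told'; is c-commanded by the pronoun; coreference would bind this R-expression — blocked (Principle C).
— the jurors: possessor inside the second object DP of the clause headed by 'told'; is c-commanded by the pronoun; coreference would bind this R-expression — blocked (Principle C).
— the villagers: possessor inside the subject DP of the matrix clause; does not c-command the pronoun — Principle B does not apply; allowed.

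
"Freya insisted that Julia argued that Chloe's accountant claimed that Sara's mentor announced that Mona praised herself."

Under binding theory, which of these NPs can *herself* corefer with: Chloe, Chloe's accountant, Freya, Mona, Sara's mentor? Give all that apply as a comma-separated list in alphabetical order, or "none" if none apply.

Mona

*herself* is a reflexive; Principle A requires it to be bound within its binding domain — the clause headed by 'praised'.
— Chloe: possessor inside the subject DP of the clause headed by 'claimed'; does not c-command the reflexive — cannot bind it (Principle A).
— Chloe's accountant: subject of the clause headed by 'claimed'; c-commands the reflexive but lies outside its binding domain — cannot bind it (Principle A).
— Freya: subject of the matrix clause; c-commands the reflexive but lies outside its binding domain — cannot bind it (Principle A).
— Mona: subject of the clause headed by 'praised'; c-commands the reflexive within its binding domain — allowed (Principle A).
— Sara's mentor: subject of the clause headed by 'announced'; c-commands the reflexive but lies outside its binding domain — cannot bind it (Principle A).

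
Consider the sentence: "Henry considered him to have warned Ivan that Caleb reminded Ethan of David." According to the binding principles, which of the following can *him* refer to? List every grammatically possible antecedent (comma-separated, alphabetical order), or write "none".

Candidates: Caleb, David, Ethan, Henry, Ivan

*him* is a pronoun; Principle B requires it to be free in its binding domain — the matrix clause.
— Caleb: subject of the clause headed by 'reminded'; is c-commanded by the pronoun; coreference would bind this R-expression — blocked (Principle C).
— David: second object of the clause headed by 'reminded'; is c-commanded by the pronoun; coreference would bind this R-expression — blocked (Principle C).
— Ethan: object of the clause headed by 'reminded'; is c-commanded by the pronoun; coreference would bind this R-expression — blocked (Principle C).
— Henry: subject of the matrix clause; c-commands the pronoun within its binding domain — blocked (Principle B).
— Ivan: object of the clause headed by 'warned'; is c-commanded by the pronoun; coreference would bind this R-expression — blocked (Principle C).

none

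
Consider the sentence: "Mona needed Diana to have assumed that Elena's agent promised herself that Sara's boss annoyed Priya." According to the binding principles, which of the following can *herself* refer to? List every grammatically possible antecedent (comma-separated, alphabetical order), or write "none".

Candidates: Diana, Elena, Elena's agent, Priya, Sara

*herself* is a reflexive; Principle A requires it to be bound within its binding domain — the clause headed by 'promised'.
— Diana: subject of the clause headed by 'assumed'; c-commands the reflexive but lies outside its binding domain — cannot bind it (Principle A).
— Elena: possessor inside the subject DP of the clause headed by 'promised'; does not c-command the reflexive — cannot bind it (Principle A).
— Elena's agent: subject of the clause headed by 'promised'; c-commands the reflexive within its binding domain — allowed (Principle A).
— Priya: object of the clause headed by 'annoyed'; does not c-command the reflexive — cannot bind it (Principle A).
— Sara: possessor inside the subject DP of the clause headed by 'annoyed'; does not c-command the reflexive — cannot bind it (Principle A).

Elena's agent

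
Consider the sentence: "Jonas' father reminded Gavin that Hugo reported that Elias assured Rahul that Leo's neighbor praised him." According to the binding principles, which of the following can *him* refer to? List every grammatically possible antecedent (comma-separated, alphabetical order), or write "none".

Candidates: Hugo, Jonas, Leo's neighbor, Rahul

*him* is a pronoun; Principle B requires it to be free in its binding domain — the clause headed by 'praised'.
— Hugo: subject of the clause headed by 'reported'; c-commands the pronoun but lies outside its binding domain — allowed.
— Jonas: possessor inside the subject DP of the matrix clause; does not c-command the pronoun — Principle B does not apply; allowed.
— Leo's neighbor: subject of the clause headed by 'praised'; c-commands the pronoun within its binding domain — blocked (Principle B).
— Rahul: object of the clause headed by 'assured'; c-commands the pronoun but lies outside its binding domain — allowed.

Hugo, Jonas, Rahul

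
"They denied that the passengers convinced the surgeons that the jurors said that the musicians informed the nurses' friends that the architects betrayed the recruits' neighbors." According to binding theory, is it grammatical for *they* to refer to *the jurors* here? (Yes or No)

No

*the jurors* is an R-expression; Principle C requires it to be free (not bound by any c-commanding expression).
— they: subject of the matrix clause; the pronoun c-commands the R-expression — coreference blocked (Principle C).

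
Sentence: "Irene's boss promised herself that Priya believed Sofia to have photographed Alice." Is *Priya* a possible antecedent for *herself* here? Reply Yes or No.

*herself* is a reflexive; Principle A requires it to be bound within its binding domain — the matrix clause.
— Priya: subject of the clause headed by 'believed'; does not c-command the reflexive — cannot bind it (Principle A).

No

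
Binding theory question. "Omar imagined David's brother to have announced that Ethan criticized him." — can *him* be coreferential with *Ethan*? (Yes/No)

*him* is a pronoun; Principle B requires it to be free in its binding domain — the clause headed by 'criticized'.
— Ethan: subject of the clause headed by 'criticized'; c-commands the pronoun within its binding domain — blocked (Principle B).

No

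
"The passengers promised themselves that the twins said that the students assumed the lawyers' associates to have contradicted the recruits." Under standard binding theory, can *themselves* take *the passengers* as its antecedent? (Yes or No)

Yes

*themselves* is a reflexive; Principle A requires it to be bound within its binding domain — the matrix clause.
— the passengers: subject of the matrix clause; c-commands the reflexive within its binding domain — allowed (Principle A).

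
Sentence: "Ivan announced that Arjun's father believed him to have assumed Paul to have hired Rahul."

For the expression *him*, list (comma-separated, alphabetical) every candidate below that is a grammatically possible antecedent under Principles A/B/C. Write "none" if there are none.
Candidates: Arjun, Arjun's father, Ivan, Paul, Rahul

Arjun, Ivan

*him* is a pronoun; Principle B requires it to be free in its binding domain — the clause headed by 'believed'.
— Arjun: possessor inside the subject DP of the clause headed by 'believed'; does not c-command the pronoun — Principle B does not apply; allowed.
— Arjun's father: subject of the clause headed by 'believed'; c-commands the pronoun within its binding domain — blocked (Principle B).
— Ivan: subject of the matrix clause; c-commands the pronoun but lies outside its binding domain — allowed.
— Paul: subject of the clause headed by 'hired'; is c-commanded by the pronoun; coreference would bind this R-expression — blocked (Principle C).
— Rahul: object of the clause headed by 'hired'; is c-commanded by the pronoun; coreference would bind this R-expression — blocked (Principle C).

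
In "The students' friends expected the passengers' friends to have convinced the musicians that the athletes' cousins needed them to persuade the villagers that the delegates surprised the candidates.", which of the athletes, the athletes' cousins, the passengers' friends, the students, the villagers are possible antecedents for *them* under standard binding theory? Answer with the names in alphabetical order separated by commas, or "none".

*them* is a pronoun; Principle B requires it to be free in its binding domain — the clause headed by 'needed'.
— the athletes: possessor inside the subject DP of the clause headed by 'needed'; does not c-command the pronoun — Principle B does not apply; allowed.
— the athletes' cousins: subject of the clause headed by 'needed'; c-commands the pronoun within its binding domain — blocked (Principle B).
— the passengers' friends: subject of the clause headed by 'convinced'; c-commands the pronoun but lies outside its binding domain — allowed.
— the students: possessor inside the subject DP of the matrix clause; does not c-command the pronoun — Principle B does not apply; allowed.
— the villagers: object of the clause headed by 'persuade'; is c-commanded by the pronoun; coreference would bind this R-expression — blocked (Principle C).

the athletes, the passengers' friends, the students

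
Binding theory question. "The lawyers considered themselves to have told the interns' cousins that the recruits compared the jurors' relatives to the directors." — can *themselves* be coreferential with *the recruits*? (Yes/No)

*themselves* is a reflexive; Principle A requires it to be bound within its binding domain — the matrix clause.
— the recruits: subject of the clause headed by 'compared'; does not c-command the reflexive — cannot bind it (Principle A).

No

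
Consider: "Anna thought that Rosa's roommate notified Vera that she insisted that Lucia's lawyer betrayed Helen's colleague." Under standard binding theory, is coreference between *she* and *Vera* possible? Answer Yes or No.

*Vera* is an R-expression; Principle C requires it to be free (not bound by any c-commanding expression).
— she: subject of the clause headed by 'insisted'; the pronoun does not c-command the R-expression — coreference allowed.

Yes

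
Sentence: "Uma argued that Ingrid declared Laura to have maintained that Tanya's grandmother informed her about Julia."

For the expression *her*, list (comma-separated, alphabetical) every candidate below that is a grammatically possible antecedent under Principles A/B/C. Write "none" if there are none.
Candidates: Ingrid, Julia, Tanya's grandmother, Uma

*her* is a pronoun; Principle B requires it to be free in its binding domain — the clause headed by 'informed'.
— Ingrid: subject of the clause headed by 'declared'; c-commands the pronoun but lies outside its binding domain — allowed.
— Julia: second object of the clause headed by 'informed'; is c-commanded by the pronoun; coreference would bind this R-expression — blocked (Principle C).
— Tanya's grandmother: subject of the clause headed by 'informed'; c-commands the pronoun within its binding domain — blocked (Principle B).
— Uma: subject of the matrix clause; c-commands the pronoun but lies outside its binding domain — allowed.

Ingrid, Uma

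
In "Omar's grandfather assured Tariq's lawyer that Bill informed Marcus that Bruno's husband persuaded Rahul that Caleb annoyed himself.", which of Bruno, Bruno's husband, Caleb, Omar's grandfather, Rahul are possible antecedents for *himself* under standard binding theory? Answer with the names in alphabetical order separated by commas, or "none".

Caleb

*himself* is a reflexive; Principle A requires it to be bound within its binding domain — the clause headed by 'annoyed'.
— Bruno: possessor inside the subject DP of the clause headed by 'persuaded'; does not c-command the reflexive — cannot bind it (Principle A).
— Bruno's husband: subject of the clause headed by 'persuaded'; c-commands the reflexive but lies outside its binding domain — cannot bind it (Principle A).
— Caleb: subject of the clause headed by 'annoyed'; c-commands the reflexive within its binding domain — allowed (Principle A).
— Omar's grandfather: subject of the matrix clause; c-commands the reflexive but lies outside its binding domain — cannot bind it (Principle A).
— Rahul: object of the clause headed by 'persuaded'; c-commands the reflexive but lies outside its binding domain — cannot bind it (Principle A).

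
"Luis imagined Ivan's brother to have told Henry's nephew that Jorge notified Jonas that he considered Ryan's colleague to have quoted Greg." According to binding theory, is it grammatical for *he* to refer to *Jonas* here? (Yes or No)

Yes

*Jonas* is an R-expression; Principle C requires it to be free (not bound by any c-commanding expression).
— he: subject of the clause headed by 'considered'; the pronoun does not c-command the R-expression — coreference allowed.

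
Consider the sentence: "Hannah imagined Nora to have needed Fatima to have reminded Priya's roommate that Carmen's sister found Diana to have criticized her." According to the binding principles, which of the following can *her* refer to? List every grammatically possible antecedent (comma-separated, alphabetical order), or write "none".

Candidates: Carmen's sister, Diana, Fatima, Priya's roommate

Carmen's sister, Fatima, Priya's roommate

*her* is a pronoun; Principle B requires it to be free in its binding domain — the clause headed by 'criticized'.
— Carmen's sister: subject of the clause headed by 'found'; c-commands the pronoun but lies outside its binding domain — allowed.
— Diana: subject of the clause headed by 'criticized'; c-commands the pronoun within its binding domain — blocked (Principle B).
— Fatima: subject of the clause headed by 'reminded'; c-commands the pronoun but lies outside its binding domain — allowed.
— Priya's roommate: object of the clause headed by 'reminded'; c-commands the pronoun but lies outside its binding domain — allowed.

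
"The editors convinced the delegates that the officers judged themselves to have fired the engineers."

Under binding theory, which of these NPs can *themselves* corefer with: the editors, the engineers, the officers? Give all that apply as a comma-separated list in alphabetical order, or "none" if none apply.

the officers

*themselves* is a reflexive; Principle A requires it to be bound within its binding domain — the clause headed by 'judged'.
— the editors: subject of the matrix clause; c-commands the reflexive but lies outside its binding domain — cannot bind it (Principle A).
— the engineers: object of the clause headed by 'fired'; does not c-command the reflexive — cannot bind it (Principle A).
— the officers: subject of the clause headed by 'judged'; c-commands the reflexive within its binding domain — allowed (Principle A).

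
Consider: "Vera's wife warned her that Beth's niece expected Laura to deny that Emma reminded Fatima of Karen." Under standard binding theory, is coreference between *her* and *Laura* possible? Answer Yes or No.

*Laura* is an R-expression; Principle C requires it to be free (not bound by any c-commanding expression).
— her: object of the matrix clause; the pronoun c-commands the R-expression — coreference blocked (Principle C).

No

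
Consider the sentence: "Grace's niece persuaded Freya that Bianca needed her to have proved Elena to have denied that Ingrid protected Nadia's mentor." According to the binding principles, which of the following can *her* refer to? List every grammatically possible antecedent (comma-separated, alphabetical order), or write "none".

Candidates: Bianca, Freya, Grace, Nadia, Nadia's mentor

Freya, Grace

*her* is a pronoun; Principle B requires it to be free in its binding domain — the clause headed by 'needed'.
— Bianca: subject of the clause headed by 'needed'; c-commands the pronoun within its binding domain — blocked (Principle B).
— Freya: object of the matrix clause; c-commands the pronoun but lies outside its binding domain — allowed.
— Grace: possessor inside the subject DP of the matrix clause; does not c-command the pronoun — Principle B does not apply; allowed.
— Nadia: possessor inside the object DP of the clause headed by 'protected'; is c-commanded by the pronoun; coreference would bind this R-expression — blocked (Principle C).
— Nadia's mentor: object of the clause headed by 'protected'; is c-commanded by the pronoun; coreference would bind this R-expression — blocked (Principle C).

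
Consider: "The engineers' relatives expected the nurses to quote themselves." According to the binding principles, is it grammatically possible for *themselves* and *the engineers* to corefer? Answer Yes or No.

*themselves* is a reflexive; Principle A requires it to be bound within its binding domain — the clause headed by 'quote'.
— the engineers: possessor inside the subject DP of the matrix clause; does not c-command the reflexive — cannot bind it (Principle A).

No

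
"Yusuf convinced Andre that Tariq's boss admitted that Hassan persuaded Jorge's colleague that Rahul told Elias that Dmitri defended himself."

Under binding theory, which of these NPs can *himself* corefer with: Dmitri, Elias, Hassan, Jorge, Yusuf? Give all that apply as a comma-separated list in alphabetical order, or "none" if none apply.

Dmitri

*himself* is a reflexive; Principle A requires it to be bound within its binding domain — the clause headed by 'defended'.
— Dmitri: subject of the clause headed by 'defended'; c-commands the reflexive within its binding domain — allowed (Principle A).
— Elias: object of the clause headed by 'told'; c-commands the reflexive but lies outside its binding domain — cannot bind it (Principle A).
— Hassan: subject of the clause headed by 'persuaded'; c-commands the reflexive but lies outside its binding domain — cannot bind it (Principle A).
— Jorge: possessor inside the object DP of the clause headed by 'persuaded'; does not c-command the reflexive — cannot bind it (Principle A).
— Yusuf: subject of the matrix clause; c-commands the reflexive but lies outside its binding domain — cannot bind it (Principle A).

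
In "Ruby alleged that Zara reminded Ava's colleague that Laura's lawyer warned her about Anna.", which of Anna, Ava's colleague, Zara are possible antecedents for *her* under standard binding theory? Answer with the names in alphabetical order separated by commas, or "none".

*her* is a pronoun; Principle B requires it to be free in its binding domain — the clause headed by 'warned'.
— Anna: second object of the clause headed by 'warned'; is c-commanded by the pronoun; coreference would bind this R-expression — blocked (Principle C).
— Ava's colleague: object of the clause headed by 'reminded'; c-commands the pronoun but lies outside its binding domain — allowed.
— Zara: subject of the clause headed by 'reminded'; c-commands the pronoun but lies outside its binding domain — allowed.

Ava's colleague, Zara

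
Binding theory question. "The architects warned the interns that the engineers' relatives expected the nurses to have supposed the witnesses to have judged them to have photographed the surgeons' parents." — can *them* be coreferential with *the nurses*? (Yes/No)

*them* is a pronoun; Principle B requires it to be free in its binding domain — the clause headed by 'judged'.
— the nurses: subject of the clause headed by 'supposed'; c-commands the pronoun but lies outside its binding domain — allowed.

Yes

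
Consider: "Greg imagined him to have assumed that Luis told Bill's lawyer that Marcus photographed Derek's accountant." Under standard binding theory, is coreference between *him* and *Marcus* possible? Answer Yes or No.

*Marcus* is an R-expression; Principle C requires it to be free (not bound by any c-commanding expression).
— him: subject of the clause headed by 'assumed'; the pronoun c-commands the R-expression — coreference blocked (Principle C).

No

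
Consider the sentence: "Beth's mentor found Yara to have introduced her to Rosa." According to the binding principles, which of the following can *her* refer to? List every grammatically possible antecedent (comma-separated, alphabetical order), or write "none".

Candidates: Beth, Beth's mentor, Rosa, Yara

*her* is a pronoun; Principle B requires it to be free in its binding domain — the clause headed by 'introduced'.
— Beth: possessor inside the subject DP of the matrix clause; does not c-command the pronoun — Principle B does not apply; allowed.
— Beth's mentor: subject of the matrix clause; c-commands the pronoun but lies outside its binding domain — allowed.
— Rosa: second object of the clause headed by 'introduced'; is c-commanded by the pronoun; coreference would bind this R-expression — blocked (Principle C).
— Yara: subject of the clause headed by 'introduced'; c-commands the pronoun within its binding domain — blocked (Principle B).

Beth, Beth's mentor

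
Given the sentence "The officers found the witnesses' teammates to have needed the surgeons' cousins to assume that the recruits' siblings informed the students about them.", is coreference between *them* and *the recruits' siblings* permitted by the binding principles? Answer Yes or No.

No

*them* is a pronoun; Principle B requires it to be free in its binding domain — the clause headed by 'informed'.
— the recruits' siblings: subject of the clause headed by 'informed'; c-commands the pronoun within its binding domain — blocked (Principle B).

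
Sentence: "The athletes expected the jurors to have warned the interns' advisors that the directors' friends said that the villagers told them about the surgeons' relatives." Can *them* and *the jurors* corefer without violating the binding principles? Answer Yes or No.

*the jurors* is an R-expression; Principle C requires it to be free (not bound by any c-commanding expression).
— them: object of the clause headed by 'told'; the pronoun does not c-command the R-expression — coreference allowed.

Yes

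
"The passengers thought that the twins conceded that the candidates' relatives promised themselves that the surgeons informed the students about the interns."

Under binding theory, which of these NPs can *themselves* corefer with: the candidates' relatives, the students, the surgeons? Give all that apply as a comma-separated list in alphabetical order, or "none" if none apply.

the candidates' relatives

*themselves* is a reflexive; Principle A requires it to be bound within its binding domain — the clause headed by 'promised'.
— the candidates' relatives: subject of the clause headed by 'promised'; c-commands the reflexive within its binding domain — allowed (Principle A).
— the students: object of the clause headed by 'informed'; does not c-command the reflexive — cannot bind it (Principle A).
— the surgeons: subject of the clause headed by 'informed'; does not c-command the reflexive — cannot bind it (Principle A).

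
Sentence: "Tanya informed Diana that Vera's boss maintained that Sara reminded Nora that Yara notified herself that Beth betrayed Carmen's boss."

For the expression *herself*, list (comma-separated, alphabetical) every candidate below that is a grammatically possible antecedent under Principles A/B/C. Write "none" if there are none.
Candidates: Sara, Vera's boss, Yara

Yara

*herself* is a reflexive; Principle A requires it to be bound within its binding domain — the clause headed by 'notified'.
— Sara: subject of the clause headed by 'reminded'; c-commands the reflexive but lies outside its binding domain — cannot bind it (Principle A).
— Vera's boss: subject of the clause headed by 'maintained'; c-commands the reflexive but lies outside its binding domain — cannot bind it (Principle A).
— Yara: subject of the clause headed by 'notified'; c-commands the reflexive within its binding domain — allowed (Principle A).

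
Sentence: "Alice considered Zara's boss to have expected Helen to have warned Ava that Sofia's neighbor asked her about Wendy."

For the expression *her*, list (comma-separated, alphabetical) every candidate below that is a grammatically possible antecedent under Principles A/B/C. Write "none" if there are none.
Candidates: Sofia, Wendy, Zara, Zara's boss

*her* is a pronoun; Principle B requires it to be free in its binding domain — the clause headed by 'asked'.
— Sofia: possessor inside the subject DP of the clause headed by 'asked'; does not c-command the pronoun — Principle B does not apply; allowed.
— Wendy: second object of the clause headed by 'asked'; is c-commanded by the pronoun; coreference would bind this R-expression — blocked (Principle C).
— Zara: possessor inside the subject DP of the clause headed by 'expected'; does not c-command the pronoun — Principle B does not apply; allowed.
— Zara's boss: subject of the clause headed by 'expected'; c-commands the pronoun but lies outside its binding domain — allowed.

Sofia, Zara, Zara's boss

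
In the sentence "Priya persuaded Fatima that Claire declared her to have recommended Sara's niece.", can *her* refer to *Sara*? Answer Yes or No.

*her* is a pronoun; Principle B requires it to be free in its binding domain — the clause headed by 'declared'.
— Sara: possessor inside the object DP of the clause headed by 'recommended'; is c-commanded by the pronoun; coreference would bind this R-expression — blocked (Principle C).

No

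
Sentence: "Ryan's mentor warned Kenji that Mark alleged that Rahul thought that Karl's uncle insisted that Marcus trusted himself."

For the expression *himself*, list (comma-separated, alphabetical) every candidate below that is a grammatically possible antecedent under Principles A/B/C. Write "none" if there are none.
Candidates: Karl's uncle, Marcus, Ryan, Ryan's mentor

Marcus

*himself* is a reflexive; Principle A requires it to be bound within its binding domain — the clause headed by 'trusted'.
— Karl's uncle: subject of the clause headed by 'insisted'; c-commands the reflexive but lies outside its binding domain — cannot bind it (Principle A).
— Marcus: subject of the clause headed by 'trusted'; c-commands the reflexive within its binding domain — allowed (Principle A).
— Ryan: possessor inside the subject DP of the matrix clause; does not c-command the reflexive — cannot bind it (Principle A).
— Ryan's mentor: subject of the matrix clause; c-commands the reflexive but lies outside its binding domain — cannot bind it (Principle A).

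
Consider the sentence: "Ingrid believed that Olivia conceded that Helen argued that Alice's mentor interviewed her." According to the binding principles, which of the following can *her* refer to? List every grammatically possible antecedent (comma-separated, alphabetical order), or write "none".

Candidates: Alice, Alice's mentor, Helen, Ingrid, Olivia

*her* is a pronoun; Principle B requires it to be free in its binding domain — the clause headed by 'interviewed'.
— Alice: possessor inside the subject DP of the clause headed by 'interviewed'; does not c-command the pronoun — Principle B does not apply; allowed.
— Alice's mentor: subject of the clause headed by 'interviewed'; c-commands the pronoun within its binding domain — blocked (Principle B).
— Helen: subject of the clause headed by 'argued'; c-commands the pronoun but lies outside its binding domain — allowed.
— Ingrid: subject of the matrix clause; c-commands the pronoun but lies outside its binding domain — allowed.
— Olivia: subject of the clause headed by 'conceded'; c-commands the pronoun but lies outside its binding domain — allowed.

Alice, Helen, Ingrid, Olivia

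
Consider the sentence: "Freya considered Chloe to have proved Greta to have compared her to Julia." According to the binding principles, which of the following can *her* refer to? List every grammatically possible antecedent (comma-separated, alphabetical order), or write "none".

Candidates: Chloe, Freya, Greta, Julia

*her* is a pronoun; Principle B requires it to be free in its binding domain — the clause headed by 'compared'.
— Chloe: subject of the clause headed by 'proved'; c-commands the pronoun but lies outside its binding domain — allowed.
— Freya: subject of the matrix clause; c-commands the pronoun but lies outside its binding domain — allowed.
— Greta: subject of the clause headed by 'compared'; c-commands the pronoun within its binding domain — blocked (Principle B).
— Julia: second object of the clause headed by 'compared'; is c-commanded by the pronoun; coreference would bind this R-expression — blocked (Principle C).

Chloe, Freya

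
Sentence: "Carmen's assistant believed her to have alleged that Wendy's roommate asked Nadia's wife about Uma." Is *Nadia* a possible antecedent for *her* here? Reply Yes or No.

*her* is a pronoun; Principle B requires it to be free in its binding domain — the matrix clause.
— Nadia: possessor inside the object DP of the clause headed by 'asked'; is c-commanded by the pronoun; coreference would bind this R-expression — blocked (Principle C).

No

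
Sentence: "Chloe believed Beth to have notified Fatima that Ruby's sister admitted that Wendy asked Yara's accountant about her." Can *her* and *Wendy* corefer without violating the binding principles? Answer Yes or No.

No

*Wendy* is an R-expression; Principle C requires it to be free (not bound by any c-commanding expression).
— her: second object of the clause headed by 'asked'; the R-expression locally c-commands the pronoun — coreference blocked (Principle B on the pronoun).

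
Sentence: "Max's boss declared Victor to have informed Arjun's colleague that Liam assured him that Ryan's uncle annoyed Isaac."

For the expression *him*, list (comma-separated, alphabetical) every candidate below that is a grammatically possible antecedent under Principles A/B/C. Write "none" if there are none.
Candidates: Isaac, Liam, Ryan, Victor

*him* is a pronoun; Principle B requires it to be free in its binding domain — the clause headed by 'assured'.
— Isaac: object of the clause headed by 'annoyed'; is c-commanded by the pronoun; coreference would bind this R-expression — blocked (Principle C).
— Liam: subject of the clause headed by 'assured'; c-commands the pronoun within its binding domain — blocked (Principle B).
— Ryan: possessor inside the subject DP of the clause headed by 'annoyed'; is c-commanded by the pronoun; coreference would bind this R-expression — blocked (Principle C).
— Victor: subject of the clause headed by 'informed'; c-commands the pronoun but lies outside its binding domain — allowed.

Victor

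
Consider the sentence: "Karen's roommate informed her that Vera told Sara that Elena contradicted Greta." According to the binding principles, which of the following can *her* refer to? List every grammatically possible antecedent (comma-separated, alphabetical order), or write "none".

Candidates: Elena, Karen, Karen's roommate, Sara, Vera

*her* is a pronoun; Principle B requires it to be free in its binding domain — the matrix clause.
— Elena: subject of the clause headed by 'contradicted'; is c-commanded by the pronoun; coreference would bind this R-expression — blocked (Principle C).
— Karen: possessor inside the subject DP of the matrix clause; does not c-command the pronoun — Principle B does not apply; allowed.
— Karen's roommate: subject of the matrix clause; c-commands the pronoun within its binding domain — blocked (Principle B).
— Sara: object of the clause headed by 'told'; is c-commanded by the pronoun; coreference would bind this R-expression — blocked (Principle C).
— Vera: subject of the clause headed by 'told'; is c-commanded by the pronoun; coreference would bind this R-expression — blocked (Principle C).

Karen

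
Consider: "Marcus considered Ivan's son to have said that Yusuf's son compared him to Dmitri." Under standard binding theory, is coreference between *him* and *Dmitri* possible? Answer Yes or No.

No

*Dmitri* is an R-expression; Principle C requires it to be free (not bound by any c-commanding expression).
— him: object of the clause headed by 'compared'; the pronoun c-commands the R-expression — coreference blocked (Principle C).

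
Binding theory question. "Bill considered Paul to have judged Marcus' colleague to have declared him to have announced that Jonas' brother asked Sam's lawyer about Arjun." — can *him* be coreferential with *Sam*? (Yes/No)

*him* is a pronoun; Principle B requires it to be free in its binding domain — the clause headed by 'declared'.
— Sam: possessor inside the object DP of the clause headed by 'asked'; is c-commanded by the pronoun; coreference would bind this R-expression — blocked (Principle C).

No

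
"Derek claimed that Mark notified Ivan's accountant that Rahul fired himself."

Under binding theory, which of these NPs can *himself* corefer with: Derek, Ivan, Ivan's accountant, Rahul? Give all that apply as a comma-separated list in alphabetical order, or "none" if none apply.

*himself* is a reflexive; Principle A requires it to be bound within its binding domain — the clause headed by 'fired'.
— Derek: subject of the matrix clause; c-commands the reflexive but lies outside its binding domain — cannot bind it (Principle A).
— Ivan: possessor inside the object DP of the clause headed by 'notified'; does not c-command the reflexive — cannot bind it (Principle A).
— Ivan's accountant: object of the clause headed by 'notified'; c-commands the reflexive but lies outside its binding domain — cannot bind it (Principle A).
— Rahul: subject of the clause headed by 'fired'; c-commands the reflexive within its binding domain — allowed (Principle A).

Rahul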